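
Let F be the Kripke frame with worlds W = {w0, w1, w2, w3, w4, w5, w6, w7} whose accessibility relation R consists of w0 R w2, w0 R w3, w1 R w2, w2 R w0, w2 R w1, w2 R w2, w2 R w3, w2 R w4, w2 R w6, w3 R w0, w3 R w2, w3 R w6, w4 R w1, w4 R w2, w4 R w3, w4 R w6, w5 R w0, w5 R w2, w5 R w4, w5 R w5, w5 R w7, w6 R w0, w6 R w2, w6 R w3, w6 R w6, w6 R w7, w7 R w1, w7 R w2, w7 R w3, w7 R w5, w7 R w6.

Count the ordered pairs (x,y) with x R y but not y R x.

10

Enumerating: (w4,w1), (w4,w3), (w4,w6), (w5,w0), (w5,w2), (w5,w4), (w6,w0), (w7,w1), (w7,w2), (w7,w3).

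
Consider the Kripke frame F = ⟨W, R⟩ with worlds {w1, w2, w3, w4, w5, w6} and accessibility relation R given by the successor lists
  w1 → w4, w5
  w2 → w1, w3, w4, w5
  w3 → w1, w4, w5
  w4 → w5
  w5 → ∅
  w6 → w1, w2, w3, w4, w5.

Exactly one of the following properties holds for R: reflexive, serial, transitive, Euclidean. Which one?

Reflexive: no — w1 is not related to itself.
Serial: no — w5 has no R-successor.
Transitive: yes — every two-step R-path is closed by a direct edge.
Euclidean: no — w1 R w5 and w1 R w4, but not w5 R w4.
Only transitive holds.

transitive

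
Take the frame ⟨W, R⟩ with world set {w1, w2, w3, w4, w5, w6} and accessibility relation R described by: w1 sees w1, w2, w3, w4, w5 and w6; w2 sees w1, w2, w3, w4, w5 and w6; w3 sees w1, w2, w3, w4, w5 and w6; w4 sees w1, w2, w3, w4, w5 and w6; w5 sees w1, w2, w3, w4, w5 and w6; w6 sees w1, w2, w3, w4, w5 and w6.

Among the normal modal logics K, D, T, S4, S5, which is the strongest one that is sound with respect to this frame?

Serial (axiom D): yes — every world has a successor (e.g. w1 R w1).
Reflexive (axiom T): yes — every world is R-related to itself.
Transitive (axiom 4): yes — every two-step R-path is closed by a direct edge.
Euclidean (axiom 5): yes — any two successors of a common world are R-related.
So F validates K, D, T, S4, S5. The strongest is S5.

S5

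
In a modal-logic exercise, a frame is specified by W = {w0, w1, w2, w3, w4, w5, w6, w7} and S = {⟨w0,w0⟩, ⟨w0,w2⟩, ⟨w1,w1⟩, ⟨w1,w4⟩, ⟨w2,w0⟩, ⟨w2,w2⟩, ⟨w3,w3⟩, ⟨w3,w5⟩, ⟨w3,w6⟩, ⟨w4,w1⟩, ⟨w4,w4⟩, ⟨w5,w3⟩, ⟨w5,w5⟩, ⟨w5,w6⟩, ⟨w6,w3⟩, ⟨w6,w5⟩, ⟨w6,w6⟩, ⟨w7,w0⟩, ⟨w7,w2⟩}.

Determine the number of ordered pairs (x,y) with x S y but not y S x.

2

Enumerating: (w7,w0), (w7,w2).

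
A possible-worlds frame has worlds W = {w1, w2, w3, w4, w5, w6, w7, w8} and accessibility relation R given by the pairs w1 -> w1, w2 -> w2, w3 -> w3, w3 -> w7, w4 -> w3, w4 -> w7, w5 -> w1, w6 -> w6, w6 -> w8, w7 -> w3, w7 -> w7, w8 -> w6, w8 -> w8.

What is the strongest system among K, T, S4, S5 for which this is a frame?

K

Reflexive (axiom T): no — w4 is not related to itself.
Transitive (axiom 4): yes — every two-step R-path is closed by a direct edge.
Euclidean (axiom 5): yes — any two successors of a common world are R-related.
So F validates K; T would additionally require R to be reflexive. The strongest is K.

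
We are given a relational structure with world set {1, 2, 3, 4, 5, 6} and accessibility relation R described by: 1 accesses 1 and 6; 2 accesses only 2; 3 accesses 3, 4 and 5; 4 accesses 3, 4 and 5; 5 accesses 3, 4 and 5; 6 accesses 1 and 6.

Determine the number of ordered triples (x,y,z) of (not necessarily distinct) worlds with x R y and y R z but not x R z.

0

R is transitive; there are no such tuples.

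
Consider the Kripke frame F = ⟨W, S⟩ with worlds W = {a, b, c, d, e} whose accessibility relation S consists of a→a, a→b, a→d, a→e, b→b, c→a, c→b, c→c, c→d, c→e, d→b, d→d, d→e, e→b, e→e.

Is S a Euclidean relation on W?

No

Euclidean: no — a S b and a S d, but not b S d.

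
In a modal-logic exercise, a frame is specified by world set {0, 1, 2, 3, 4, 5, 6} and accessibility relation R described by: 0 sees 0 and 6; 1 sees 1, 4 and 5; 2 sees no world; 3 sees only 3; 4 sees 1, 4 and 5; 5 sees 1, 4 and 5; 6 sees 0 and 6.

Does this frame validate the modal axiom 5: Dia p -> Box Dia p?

Yes

By correspondence theory, 5 is valid on a frame iff R is Euclidean.
Euclidean: yes — any two successors of a common world are R-related.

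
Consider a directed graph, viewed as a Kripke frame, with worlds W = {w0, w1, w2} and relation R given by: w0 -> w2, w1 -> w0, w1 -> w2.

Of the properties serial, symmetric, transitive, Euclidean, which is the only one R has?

transitive

Serial: no — w2 has no R-successor.
Symmetric: no — w0 R w2 but not w2 R w0.
Transitive: yes — every two-step R-path is closed by a direct edge.
Euclidean: no — w1 R w2 and w1 R w0, but not w2 R w0.
Only transitive holds.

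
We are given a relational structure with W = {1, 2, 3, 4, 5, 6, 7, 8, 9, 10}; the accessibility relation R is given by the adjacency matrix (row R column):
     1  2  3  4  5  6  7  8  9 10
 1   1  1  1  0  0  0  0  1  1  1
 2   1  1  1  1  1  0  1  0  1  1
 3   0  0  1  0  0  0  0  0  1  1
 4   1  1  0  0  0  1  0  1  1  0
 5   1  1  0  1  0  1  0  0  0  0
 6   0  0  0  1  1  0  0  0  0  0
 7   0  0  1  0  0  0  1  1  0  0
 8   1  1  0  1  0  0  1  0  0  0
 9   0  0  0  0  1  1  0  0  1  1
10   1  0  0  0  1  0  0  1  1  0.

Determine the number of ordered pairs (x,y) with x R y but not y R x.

Enumerating: (1,3), (1,9), (10,5), (10,8), (2,10), (2,3), (2,7), (2,9), (3,10), (3,9), (4,1), (4,9), (5,1), (5,4), (7,3), (8,2), (9,5), (9,6).

18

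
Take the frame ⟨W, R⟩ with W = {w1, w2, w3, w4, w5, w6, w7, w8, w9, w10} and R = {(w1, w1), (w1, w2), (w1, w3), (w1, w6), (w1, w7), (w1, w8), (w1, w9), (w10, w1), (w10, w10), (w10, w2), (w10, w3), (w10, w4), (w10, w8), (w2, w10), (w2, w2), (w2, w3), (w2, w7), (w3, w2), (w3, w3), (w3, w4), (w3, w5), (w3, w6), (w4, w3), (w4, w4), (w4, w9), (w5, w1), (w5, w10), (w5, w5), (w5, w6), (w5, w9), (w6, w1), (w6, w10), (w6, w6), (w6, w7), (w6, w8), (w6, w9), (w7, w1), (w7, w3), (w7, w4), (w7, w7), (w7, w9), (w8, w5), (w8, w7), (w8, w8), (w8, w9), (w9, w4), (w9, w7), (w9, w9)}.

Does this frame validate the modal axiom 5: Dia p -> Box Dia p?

No

By correspondence theory, 5 is valid on a frame iff R is Euclidean.
Euclidean: no — w1 R w2 and w1 R w6, but not w2 R w6.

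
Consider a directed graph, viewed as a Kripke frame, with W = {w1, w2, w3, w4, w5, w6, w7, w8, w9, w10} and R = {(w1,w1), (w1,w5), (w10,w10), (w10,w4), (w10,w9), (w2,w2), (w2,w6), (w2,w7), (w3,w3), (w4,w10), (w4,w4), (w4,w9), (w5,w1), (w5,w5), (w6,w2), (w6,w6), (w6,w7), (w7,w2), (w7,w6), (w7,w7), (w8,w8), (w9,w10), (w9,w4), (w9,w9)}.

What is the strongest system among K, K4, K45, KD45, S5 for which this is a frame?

S5

Transitive (axiom 4): yes — every two-step R-path is closed by a direct edge.
Euclidean (axiom 5): yes — any two successors of a common world are R-related.
Serial (axiom D): yes — every world has a successor (e.g. w1 R w1).
Reflexive (axiom T): yes — every world is R-related to itself.
So F validates K, K4, K45, KD45, S5. The strongest is S5.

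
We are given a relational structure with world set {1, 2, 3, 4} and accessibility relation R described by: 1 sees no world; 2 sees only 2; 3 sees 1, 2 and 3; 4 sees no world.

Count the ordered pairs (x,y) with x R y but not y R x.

2

Enumerating: (3,1), (3,2).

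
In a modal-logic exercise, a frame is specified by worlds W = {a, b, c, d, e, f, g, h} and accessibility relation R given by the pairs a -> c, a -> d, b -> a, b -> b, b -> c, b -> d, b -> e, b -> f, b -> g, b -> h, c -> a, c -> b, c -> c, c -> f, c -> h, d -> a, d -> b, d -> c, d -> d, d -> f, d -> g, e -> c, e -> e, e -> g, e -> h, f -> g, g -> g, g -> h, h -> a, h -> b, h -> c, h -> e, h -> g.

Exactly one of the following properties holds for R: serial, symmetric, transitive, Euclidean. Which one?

Serial: yes — every world has a successor (e.g. a R c).
Symmetric: no — b R a but not a R b.
Transitive: no — a R c and c R b, but not a R b.
Euclidean: no — a R c and a R d, but not c R d.
Only serial holds.

serial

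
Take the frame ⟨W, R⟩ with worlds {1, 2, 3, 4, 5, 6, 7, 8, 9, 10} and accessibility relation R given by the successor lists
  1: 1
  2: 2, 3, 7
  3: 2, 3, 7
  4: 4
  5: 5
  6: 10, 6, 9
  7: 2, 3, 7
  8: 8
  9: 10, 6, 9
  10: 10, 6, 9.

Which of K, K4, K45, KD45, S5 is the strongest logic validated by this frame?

S5

Transitive (axiom 4): yes — every two-step R-path is closed by a direct edge.
Euclidean (axiom 5): yes — any two successors of a common world are R-related.
Serial (axiom D): yes — every world has a successor (e.g. 1 R 1).
Reflexive (axiom T): yes — every world is R-related to itself.
So F validates K, K4, K45, KD45, S5. The strongest is S5.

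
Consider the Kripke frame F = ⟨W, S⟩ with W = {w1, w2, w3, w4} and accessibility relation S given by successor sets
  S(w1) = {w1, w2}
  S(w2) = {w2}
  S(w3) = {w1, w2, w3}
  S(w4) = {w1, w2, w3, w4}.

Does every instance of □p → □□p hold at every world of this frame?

By correspondence theory, 4 is valid on a frame iff S is transitive.
Transitive: yes — every two-step S-path is closed by a direct edge.

Yes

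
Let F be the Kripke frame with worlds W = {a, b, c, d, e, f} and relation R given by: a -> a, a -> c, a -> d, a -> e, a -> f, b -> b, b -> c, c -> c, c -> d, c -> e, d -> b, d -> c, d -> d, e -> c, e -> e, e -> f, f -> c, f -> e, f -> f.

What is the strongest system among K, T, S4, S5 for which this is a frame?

Reflexive (axiom T): yes — every world is R-related to itself.
Transitive (axiom 4): no — a R d and d R b, but not a R b.
Euclidean (axiom 5): no — a R c and a R f, but not c R f.
So F validates K, T; S4 would additionally require R to be transitive. The strongest is T.

T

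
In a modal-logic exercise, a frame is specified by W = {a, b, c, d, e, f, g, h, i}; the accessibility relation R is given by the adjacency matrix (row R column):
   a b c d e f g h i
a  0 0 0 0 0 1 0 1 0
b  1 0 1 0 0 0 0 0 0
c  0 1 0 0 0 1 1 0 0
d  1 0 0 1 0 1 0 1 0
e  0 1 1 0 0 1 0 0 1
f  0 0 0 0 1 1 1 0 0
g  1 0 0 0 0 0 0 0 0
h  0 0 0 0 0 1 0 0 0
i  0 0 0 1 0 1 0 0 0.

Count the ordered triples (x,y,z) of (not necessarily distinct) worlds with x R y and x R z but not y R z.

39

Enumerating: (a,f,h), (a,h,h), (b,a,a), (b,a,c), (b,c,a), (b,c,c), (c,b,b), (c,b,f), (c,b,g), (c,f,b), (c,g,b), (c,g,f), … and 27 more.
Total: 39.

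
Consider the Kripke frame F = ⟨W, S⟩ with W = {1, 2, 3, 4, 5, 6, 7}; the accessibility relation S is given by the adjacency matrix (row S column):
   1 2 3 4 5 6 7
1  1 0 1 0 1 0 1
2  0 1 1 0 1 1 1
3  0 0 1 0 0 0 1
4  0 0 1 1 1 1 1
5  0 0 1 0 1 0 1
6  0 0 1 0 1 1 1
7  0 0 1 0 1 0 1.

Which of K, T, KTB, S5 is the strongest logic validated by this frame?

T

Reflexive (axiom T): yes — every world is S-related to itself.
Symmetric (axiom B): no — 1 S 3 but not 3 S 1.
Euclidean (axiom 5): no — 1 S 3 and 1 S 5, but not 3 S 5.
So F validates K, T; KTB would additionally require S to be symmetric. The strongest is T.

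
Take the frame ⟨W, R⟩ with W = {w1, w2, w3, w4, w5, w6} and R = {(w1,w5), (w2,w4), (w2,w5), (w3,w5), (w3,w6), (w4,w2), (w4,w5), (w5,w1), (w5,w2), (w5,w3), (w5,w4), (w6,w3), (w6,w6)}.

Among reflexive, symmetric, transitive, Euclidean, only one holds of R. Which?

symmetric

Reflexive: no — w1 is not related to itself.
Symmetric: yes — every pair in R has its reverse in R.
Transitive: no — w1 R w5 and w5 R w2, but not w1 R w2.
Euclidean: no — w3 R w5 and w3 R w6, but not w5 R w6.
Only symmetric holds.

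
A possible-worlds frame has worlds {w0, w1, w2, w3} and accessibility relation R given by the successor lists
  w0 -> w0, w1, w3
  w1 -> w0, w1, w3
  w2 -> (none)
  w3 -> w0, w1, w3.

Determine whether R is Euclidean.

Euclidean: yes — any two successors of a common world are R-related.

Yes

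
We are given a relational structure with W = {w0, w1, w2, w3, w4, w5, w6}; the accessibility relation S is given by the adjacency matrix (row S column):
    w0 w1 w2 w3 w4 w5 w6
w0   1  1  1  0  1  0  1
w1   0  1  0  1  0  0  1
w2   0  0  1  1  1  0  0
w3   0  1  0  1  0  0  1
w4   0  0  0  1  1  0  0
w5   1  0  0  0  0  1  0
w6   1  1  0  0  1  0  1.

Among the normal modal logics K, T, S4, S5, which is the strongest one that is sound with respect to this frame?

Reflexive (axiom T): yes — every world is S-related to itself.
Transitive (axiom 4): no — w0 S w1 and w1 S w3, but not w0 S w3.
Euclidean (axiom 5): no — w0 S w1 and w0 S w2, but not w1 S w2.
So F validates K, T; S4 would additionally require S to be transitive. The strongest is T.

T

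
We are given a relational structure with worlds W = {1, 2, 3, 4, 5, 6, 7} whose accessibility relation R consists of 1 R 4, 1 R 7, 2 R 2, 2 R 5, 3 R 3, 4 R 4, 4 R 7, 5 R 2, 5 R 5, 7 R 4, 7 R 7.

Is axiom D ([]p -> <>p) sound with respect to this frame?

No

Axiom D corresponds to the accessibility relation being serial.
Serial: no — 6 has no R-successor.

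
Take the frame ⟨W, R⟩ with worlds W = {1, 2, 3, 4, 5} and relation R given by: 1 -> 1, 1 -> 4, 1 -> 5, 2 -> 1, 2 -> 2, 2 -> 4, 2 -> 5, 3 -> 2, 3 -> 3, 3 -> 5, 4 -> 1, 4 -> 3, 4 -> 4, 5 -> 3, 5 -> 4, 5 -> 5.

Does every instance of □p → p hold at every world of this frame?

By correspondence theory, T is valid on a frame iff R is reflexive.
Reflexive: yes — every world is R-related to itself.

Yes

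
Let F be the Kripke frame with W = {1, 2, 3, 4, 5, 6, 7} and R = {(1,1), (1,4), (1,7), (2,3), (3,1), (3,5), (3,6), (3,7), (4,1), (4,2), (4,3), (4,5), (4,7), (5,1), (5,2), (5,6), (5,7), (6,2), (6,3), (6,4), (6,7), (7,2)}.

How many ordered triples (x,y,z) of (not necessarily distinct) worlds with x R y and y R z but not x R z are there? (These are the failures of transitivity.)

Enumerating: (1,4,2), (1,4,3), (1,4,5), (1,7,2), (2,3,1), (2,3,5), (2,3,6), (2,3,7), (3,1,4), (3,5,2), (3,6,2), (3,6,3), … and 15 more.
Total: 27.

27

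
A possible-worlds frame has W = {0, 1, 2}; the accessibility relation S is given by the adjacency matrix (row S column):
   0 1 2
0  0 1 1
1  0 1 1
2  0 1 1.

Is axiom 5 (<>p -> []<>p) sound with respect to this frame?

The schema 5 characterises exactly the Euclidean frames.
Euclidean: yes — any two successors of a common world are S-related.

Yes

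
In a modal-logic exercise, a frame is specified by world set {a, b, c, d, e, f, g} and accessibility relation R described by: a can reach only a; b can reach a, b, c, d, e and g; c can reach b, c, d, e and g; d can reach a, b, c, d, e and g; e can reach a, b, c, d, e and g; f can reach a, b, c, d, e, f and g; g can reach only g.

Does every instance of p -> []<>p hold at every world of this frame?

No

Axiom B corresponds to the accessibility relation being symmetric.
Symmetric: no — b R a but not a R b.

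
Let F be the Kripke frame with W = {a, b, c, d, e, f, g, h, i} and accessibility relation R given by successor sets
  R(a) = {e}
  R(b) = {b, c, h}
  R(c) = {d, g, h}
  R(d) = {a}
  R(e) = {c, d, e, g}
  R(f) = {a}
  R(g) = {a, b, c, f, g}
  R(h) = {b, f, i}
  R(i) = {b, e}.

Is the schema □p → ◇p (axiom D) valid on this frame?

Yes

By correspondence theory, D is valid on a frame iff R is serial.
Serial: yes — every world has a successor (e.g. a R e).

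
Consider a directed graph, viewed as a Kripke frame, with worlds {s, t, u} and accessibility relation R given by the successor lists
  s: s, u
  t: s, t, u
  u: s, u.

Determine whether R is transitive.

Transitive: yes — every two-step R-path is closed by a direct edge.

Yes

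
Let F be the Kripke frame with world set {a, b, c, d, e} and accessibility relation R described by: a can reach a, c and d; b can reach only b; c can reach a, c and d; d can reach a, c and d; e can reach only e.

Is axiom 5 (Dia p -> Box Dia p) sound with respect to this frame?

By correspondence theory, 5 is valid on a frame iff R is Euclidean.
Euclidean: yes — any two successors of a common world are R-related.

Yes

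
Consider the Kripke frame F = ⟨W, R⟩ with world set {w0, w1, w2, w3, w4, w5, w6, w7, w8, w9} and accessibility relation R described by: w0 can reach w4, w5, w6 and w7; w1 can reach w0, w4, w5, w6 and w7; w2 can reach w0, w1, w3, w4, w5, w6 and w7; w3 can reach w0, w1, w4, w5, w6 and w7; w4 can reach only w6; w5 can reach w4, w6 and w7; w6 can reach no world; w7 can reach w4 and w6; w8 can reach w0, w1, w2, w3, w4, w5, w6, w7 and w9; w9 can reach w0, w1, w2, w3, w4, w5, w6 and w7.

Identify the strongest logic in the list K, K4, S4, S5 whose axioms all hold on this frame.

K4

Transitive (axiom 4): yes — every two-step R-path is closed by a direct edge.
Reflexive (axiom T): no — w0 is not related to itself.
Euclidean (axiom 5): no — w0 R w4 and w0 R w5, but not w4 R w5.
So F validates K, K4; S4 would additionally require R to be reflexive. The strongest is K4.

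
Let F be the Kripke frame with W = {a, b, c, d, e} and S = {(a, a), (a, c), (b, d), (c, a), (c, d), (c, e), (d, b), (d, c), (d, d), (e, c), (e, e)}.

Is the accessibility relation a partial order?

Reflexive: no — b is not related to itself.
Transitive: no — a S c and c S d, but not a S d.
Antisymmetric: no — a S c and c S a with a ≠ c.
So S is not a partial order.

No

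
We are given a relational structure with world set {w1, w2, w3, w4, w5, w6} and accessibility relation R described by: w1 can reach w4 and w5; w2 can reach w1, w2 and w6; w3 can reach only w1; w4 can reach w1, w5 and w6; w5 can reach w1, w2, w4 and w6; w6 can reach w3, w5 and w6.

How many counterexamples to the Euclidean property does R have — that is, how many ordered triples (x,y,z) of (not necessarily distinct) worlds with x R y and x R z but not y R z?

26

Enumerating: (w1,w4,w4), (w1,w5,w5), (w2,w1,w1), (w2,w1,w2), (w2,w1,w6), (w2,w6,w1), (w2,w6,w2), (w3,w1,w1), (w4,w1,w1), (w4,w1,w6), (w4,w5,w5), (w4,w6,w1), … and 14 more.
Total: 26.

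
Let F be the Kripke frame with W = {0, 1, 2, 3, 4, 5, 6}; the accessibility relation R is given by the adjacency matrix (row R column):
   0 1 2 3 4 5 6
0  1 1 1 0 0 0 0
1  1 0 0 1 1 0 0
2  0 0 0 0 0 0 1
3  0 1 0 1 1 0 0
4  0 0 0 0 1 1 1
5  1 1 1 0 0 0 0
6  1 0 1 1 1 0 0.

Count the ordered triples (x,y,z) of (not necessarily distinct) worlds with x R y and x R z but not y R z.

Enumerating: (0,1,1), (0,1,2), (0,2,0), (0,2,1), (0,2,2), (1,0,3), (1,0,4), (1,3,0), (1,4,0), (1,4,3), (2,6,6), (3,1,1), … and 23 more.
Total: 35.

35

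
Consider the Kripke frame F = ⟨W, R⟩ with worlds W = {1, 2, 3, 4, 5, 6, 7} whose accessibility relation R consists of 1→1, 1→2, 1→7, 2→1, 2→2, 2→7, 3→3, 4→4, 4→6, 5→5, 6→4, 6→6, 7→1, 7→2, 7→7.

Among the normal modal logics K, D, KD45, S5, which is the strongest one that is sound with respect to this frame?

S5

Serial (axiom D): yes — every world has a successor (e.g. 1 R 1).
Euclidean (axiom 5): yes — any two successors of a common world are R-related.
Transitive (axiom 4): yes — every two-step R-path is closed by a direct edge.
Reflexive (axiom T): yes — every world is R-related to itself.
So F validates K, D, KD45, S5. The strongest is S5.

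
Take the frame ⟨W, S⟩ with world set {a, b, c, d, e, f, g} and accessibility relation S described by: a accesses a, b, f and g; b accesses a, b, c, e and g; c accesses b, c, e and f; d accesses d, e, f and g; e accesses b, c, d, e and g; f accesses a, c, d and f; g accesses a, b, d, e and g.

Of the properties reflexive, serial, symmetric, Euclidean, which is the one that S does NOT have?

Reflexive: yes — every world is S-related to itself.
Serial: yes — every world has a successor (e.g. a S a).
Symmetric: yes — every pair in S has its reverse in S.
Euclidean: no — a S b and a S f, but not b S f.
Only Euclidean fails.

Euclidean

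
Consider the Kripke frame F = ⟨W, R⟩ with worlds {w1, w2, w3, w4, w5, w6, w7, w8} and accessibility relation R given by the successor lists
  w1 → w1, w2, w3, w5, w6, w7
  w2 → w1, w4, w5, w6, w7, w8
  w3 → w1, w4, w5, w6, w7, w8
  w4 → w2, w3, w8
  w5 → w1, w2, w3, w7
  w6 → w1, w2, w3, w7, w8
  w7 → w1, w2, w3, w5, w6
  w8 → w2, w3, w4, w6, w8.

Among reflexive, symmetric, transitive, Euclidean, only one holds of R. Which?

Reflexive: no — w2 is not related to itself.
Symmetric: yes — every pair in R has its reverse in R.
Transitive: no — w1 R w2 and w2 R w4, but not w1 R w4.
Euclidean: no — w1 R w2 and w1 R w3, but not w2 R w3.
Only symmetric holds.

symmetric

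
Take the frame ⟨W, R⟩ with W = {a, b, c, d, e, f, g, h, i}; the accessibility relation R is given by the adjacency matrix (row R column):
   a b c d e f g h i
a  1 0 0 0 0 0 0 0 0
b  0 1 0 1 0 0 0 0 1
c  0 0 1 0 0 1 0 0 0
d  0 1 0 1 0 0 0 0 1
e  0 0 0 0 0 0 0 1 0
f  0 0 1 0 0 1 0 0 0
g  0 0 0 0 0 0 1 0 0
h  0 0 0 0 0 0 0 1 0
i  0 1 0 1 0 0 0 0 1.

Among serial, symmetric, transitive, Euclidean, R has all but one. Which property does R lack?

symmetric

Serial: yes — every world has a successor (e.g. a R a).
Symmetric: no — e R h but not h R e.
Transitive: yes — every two-step R-path is closed by a direct edge.
Euclidean: yes — any two successors of a common world are R-related.
Only symmetric fails.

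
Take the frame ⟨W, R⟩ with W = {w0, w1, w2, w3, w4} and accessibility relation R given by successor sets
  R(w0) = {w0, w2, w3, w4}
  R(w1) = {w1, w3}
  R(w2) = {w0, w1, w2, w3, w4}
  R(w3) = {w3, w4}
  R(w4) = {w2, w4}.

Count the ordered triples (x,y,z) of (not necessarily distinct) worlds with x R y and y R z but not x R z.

Enumerating: (w0,w2,w1), (w1,w3,w4), (w3,w4,w2), (w4,w2,w0), (w4,w2,w1), (w4,w2,w3).

6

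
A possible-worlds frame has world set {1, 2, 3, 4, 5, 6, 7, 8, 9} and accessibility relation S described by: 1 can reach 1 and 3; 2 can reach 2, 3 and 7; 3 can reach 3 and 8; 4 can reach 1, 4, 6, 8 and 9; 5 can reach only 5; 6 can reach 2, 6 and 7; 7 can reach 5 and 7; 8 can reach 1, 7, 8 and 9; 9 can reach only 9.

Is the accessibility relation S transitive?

No

Transitive: no — 1 S 3 and 3 S 8, but not 1 S 8.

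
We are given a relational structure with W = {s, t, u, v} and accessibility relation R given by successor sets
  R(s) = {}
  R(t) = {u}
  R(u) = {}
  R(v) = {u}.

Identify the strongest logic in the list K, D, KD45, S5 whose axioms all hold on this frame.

Serial (axiom D): no — s has no R-successor.
Euclidean (axiom 5): no — t R u and t R u, but not u R u.
Transitive (axiom 4): yes — every two-step R-path is closed by a direct edge.
Reflexive (axiom T): no — s is not related to itself.
So F validates K; D would additionally require R to be serial. The strongest is K.

K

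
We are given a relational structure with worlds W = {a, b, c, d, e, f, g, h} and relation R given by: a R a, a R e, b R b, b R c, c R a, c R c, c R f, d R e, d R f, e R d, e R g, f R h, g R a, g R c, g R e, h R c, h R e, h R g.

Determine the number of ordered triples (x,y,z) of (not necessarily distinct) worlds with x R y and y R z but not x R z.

24

Enumerating: (a,e,d), (a,e,g), (b,c,a), (b,c,f), (c,a,e), (c,f,h), (d,e,d), (d,e,g), (d,f,h), (e,d,e), (e,d,f), (e,g,a), … and 12 more.
Total: 24.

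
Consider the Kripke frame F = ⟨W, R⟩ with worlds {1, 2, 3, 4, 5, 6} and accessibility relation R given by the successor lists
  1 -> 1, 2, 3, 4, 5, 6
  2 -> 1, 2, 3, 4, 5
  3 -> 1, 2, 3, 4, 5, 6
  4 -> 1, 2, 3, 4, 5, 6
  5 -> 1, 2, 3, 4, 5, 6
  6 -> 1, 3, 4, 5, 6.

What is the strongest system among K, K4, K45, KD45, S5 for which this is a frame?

Transitive (axiom 4): no — 2 R 1 and 1 R 6, but not 2 R 6.
Euclidean (axiom 5): no — 1 R 2 and 1 R 6, but not 2 R 6.
Serial (axiom D): yes — every world has a successor (e.g. 1 R 1).
Reflexive (axiom T): yes — every world is R-related to itself.
So F validates K; K4 would additionally require R to be transitive. The strongest is K.

K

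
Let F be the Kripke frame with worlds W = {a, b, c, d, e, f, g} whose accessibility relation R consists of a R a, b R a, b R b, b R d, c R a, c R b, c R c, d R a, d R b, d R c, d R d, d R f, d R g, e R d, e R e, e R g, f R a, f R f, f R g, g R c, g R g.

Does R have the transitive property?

No

Transitive: no — b R d and d R c, but not b R c.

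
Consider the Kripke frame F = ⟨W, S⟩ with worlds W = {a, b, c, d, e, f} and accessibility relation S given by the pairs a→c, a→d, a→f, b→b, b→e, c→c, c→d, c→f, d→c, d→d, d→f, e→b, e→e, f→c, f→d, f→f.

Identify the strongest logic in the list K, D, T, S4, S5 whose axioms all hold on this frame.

D

Serial (axiom D): yes — every world has a successor (e.g. a S c).
Reflexive (axiom T): no — a is not related to itself.
Transitive (axiom 4): yes — every two-step S-path is closed by a direct edge.
Euclidean (axiom 5): yes — any two successors of a common world are S-related.
So F validates K, D; T would additionally require S to be reflexive. The strongest is D.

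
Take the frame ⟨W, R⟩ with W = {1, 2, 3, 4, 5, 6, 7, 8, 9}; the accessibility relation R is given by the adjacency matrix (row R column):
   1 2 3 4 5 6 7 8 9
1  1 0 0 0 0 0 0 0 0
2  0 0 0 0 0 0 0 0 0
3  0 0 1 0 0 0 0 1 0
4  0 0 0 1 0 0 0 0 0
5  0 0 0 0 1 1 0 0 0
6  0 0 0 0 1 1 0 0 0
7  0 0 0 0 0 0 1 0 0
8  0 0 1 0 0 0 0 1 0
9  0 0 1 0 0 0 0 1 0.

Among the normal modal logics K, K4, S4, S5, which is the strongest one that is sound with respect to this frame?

Transitive (axiom 4): yes — every two-step R-path is closed by a direct edge.
Reflexive (axiom T): no — 2 is not related to itself.
Euclidean (axiom 5): yes — any two successors of a common world are R-related.
So F validates K, K4; S4 would additionally require R to be reflexive. The strongest is K4.

K4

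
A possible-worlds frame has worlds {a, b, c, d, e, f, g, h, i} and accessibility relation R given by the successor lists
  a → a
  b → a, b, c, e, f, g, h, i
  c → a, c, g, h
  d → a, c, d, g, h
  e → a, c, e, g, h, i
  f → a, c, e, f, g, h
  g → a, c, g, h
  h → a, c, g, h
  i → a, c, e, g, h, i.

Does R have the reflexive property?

Reflexive: yes — every world is R-related to itself.

Yes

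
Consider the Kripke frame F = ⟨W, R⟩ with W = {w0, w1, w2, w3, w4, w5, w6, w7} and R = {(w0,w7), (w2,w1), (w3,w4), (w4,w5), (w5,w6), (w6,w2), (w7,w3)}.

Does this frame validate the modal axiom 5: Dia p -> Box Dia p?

No

By correspondence theory, 5 is valid on a frame iff R is Euclidean.
Euclidean: no — w0 R w7 and w0 R w7, but not w7 R w7.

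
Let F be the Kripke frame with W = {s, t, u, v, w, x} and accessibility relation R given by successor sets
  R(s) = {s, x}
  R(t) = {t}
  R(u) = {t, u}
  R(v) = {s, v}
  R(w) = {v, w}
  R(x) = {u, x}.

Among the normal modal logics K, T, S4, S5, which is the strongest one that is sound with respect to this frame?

T

Reflexive (axiom T): yes — every world is R-related to itself.
Transitive (axiom 4): no — s R x and x R u, but not s R u.
Euclidean (axiom 5): no — s R x and s R s, but not x R s.
So F validates K, T; S4 would additionally require R to be transitive. The strongest is T.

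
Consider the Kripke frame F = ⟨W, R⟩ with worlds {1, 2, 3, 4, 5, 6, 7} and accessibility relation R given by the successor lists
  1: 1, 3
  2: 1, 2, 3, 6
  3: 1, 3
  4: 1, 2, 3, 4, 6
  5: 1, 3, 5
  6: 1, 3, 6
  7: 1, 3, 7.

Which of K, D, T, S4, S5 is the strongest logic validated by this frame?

Serial (axiom D): yes — every world has a successor (e.g. 1 R 1).
Reflexive (axiom T): yes — every world is R-related to itself.
Transitive (axiom 4): yes — every two-step R-path is closed by a direct edge.
Euclidean (axiom 5): no — 2 R 1 and 2 R 6, but not 1 R 6.
So F validates K, D, T, S4; S5 would additionally require R to be Euclidean. The strongest is S4.

S4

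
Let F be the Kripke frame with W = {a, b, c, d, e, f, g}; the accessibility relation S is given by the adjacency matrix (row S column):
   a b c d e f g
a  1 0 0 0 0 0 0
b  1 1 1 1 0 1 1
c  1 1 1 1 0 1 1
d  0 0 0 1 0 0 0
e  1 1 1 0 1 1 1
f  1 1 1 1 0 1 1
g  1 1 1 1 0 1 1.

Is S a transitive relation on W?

Transitive: no — e S b and b S d, but not e S d.

No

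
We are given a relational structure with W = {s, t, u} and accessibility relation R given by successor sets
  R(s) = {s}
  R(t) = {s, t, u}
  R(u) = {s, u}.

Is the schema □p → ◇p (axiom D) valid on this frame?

Yes

Axiom D corresponds to the accessibility relation being serial.
Serial: yes — every world has a successor (e.g. s R s).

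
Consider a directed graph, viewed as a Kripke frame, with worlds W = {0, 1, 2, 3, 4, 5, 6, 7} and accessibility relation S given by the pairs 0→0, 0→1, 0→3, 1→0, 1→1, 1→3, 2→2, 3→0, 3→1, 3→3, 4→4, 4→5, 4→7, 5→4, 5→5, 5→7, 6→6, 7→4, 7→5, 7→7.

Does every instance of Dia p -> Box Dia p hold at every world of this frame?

By correspondence theory, 5 is valid on a frame iff S is Euclidean.
Euclidean: yes — any two successors of a common world are S-related.

Yes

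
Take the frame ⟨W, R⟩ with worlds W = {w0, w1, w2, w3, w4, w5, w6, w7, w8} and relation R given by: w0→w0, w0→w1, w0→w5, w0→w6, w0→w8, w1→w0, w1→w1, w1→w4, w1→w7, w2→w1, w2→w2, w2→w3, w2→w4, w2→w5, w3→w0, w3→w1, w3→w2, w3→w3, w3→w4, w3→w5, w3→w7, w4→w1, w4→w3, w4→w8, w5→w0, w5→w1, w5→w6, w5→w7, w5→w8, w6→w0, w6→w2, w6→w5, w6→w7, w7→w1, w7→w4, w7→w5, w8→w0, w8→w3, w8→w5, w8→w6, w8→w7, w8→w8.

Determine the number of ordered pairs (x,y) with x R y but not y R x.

Enumerating: (w2,w1), (w2,w4), (w2,w5), (w3,w0), (w3,w1), (w3,w5), (w3,w7), (w4,w8), (w5,w1), (w6,w2), (w6,w7), (w7,w4), (w8,w3), (w8,w6), (w8,w7).

15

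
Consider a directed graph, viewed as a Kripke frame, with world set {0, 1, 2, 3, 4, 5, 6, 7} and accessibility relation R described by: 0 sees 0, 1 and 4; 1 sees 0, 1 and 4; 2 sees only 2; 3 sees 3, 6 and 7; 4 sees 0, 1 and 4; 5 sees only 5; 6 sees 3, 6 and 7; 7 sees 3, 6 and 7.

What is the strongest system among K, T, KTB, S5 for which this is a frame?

Reflexive (axiom T): yes — every world is R-related to itself.
Symmetric (axiom B): yes — every pair in R has its reverse in R.
Euclidean (axiom 5): yes — any two successors of a common world are R-related.
So F validates K, T, KTB, S5. The strongest is S5.

S5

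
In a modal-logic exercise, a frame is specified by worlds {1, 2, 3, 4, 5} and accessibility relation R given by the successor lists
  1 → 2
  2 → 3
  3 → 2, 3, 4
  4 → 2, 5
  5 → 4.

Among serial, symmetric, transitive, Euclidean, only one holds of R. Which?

Serial: yes — every world has a successor (e.g. 1 R 2).
Symmetric: no — 1 R 2 but not 2 R 1.
Transitive: no — 1 R 2 and 2 R 3, but not 1 R 3.
Euclidean: no — 3 R 2 and 3 R 4, but not 2 R 4.
Only serial holds.

serial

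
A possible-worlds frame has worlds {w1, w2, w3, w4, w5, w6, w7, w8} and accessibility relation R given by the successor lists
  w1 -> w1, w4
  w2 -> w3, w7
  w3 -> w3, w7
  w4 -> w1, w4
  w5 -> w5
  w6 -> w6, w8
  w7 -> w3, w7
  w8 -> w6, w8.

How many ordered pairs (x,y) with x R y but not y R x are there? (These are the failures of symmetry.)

2

Enumerating: (w2,w3), (w2,w7).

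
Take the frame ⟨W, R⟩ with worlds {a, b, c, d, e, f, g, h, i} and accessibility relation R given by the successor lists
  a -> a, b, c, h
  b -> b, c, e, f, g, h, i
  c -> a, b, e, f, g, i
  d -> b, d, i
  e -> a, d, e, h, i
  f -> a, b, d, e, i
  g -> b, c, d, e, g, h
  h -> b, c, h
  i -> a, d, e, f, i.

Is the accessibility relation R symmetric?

Symmetric: no — a R b but not b R a.

No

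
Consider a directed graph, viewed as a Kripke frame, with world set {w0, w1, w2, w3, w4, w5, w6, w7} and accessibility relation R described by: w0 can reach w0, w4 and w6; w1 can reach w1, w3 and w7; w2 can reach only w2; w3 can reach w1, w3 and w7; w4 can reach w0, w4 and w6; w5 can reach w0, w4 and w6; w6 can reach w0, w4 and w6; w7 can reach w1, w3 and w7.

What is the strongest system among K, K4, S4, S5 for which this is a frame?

K4

Transitive (axiom 4): yes — every two-step R-path is closed by a direct edge.
Reflexive (axiom T): no — w5 is not related to itself.
Euclidean (axiom 5): yes — any two successors of a common world are R-related.
So F validates K, K4; S4 would additionally require R to be reflexive. The strongest is K4.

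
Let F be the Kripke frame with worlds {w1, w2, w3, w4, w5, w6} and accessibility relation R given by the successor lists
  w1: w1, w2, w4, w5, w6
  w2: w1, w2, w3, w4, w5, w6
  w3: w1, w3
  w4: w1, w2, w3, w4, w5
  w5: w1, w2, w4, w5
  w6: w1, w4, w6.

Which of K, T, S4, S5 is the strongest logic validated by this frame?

Reflexive (axiom T): yes — every world is R-related to itself.
Transitive (axiom 4): no — w1 R w2 and w2 R w3, but not w1 R w3.
Euclidean (axiom 5): no — w1 R w4 and w1 R w6, but not w4 R w6.
So F validates K, T; S4 would additionally require R to be transitive. The strongest is T.

T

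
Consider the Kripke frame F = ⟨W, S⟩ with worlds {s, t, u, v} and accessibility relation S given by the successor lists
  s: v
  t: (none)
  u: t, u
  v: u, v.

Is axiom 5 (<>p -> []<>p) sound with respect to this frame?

No

By correspondence theory, 5 is valid on a frame iff S is Euclidean.
Euclidean: no — u S t and u S t, but not t S t.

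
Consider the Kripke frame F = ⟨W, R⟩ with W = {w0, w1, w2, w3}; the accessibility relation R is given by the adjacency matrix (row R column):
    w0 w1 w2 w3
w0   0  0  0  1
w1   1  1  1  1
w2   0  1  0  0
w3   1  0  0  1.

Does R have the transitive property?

No

Transitive: no — w2 R w1 and w1 R w0, but not w2 R w0.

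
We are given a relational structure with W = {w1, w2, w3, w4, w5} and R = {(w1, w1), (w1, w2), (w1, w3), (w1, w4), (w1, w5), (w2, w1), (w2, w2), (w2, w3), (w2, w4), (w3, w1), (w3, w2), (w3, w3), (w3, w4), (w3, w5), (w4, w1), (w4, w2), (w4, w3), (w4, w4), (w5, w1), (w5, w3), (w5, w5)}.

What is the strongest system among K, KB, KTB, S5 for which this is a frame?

KTB

Symmetric (axiom B): yes — every pair in R has its reverse in R.
Reflexive (axiom T): yes — every world is R-related to itself.
Euclidean (axiom 5): no — w1 R w2 and w1 R w5, but not w2 R w5.
So F validates K, KB, KTB; S5 would additionally require R to be Euclidean. The strongest is KTB.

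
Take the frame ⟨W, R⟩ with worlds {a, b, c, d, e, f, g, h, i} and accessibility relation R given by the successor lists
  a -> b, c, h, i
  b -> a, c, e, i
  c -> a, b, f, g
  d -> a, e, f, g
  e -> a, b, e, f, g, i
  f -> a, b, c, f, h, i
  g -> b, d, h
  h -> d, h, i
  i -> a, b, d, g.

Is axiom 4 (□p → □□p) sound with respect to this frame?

No

The schema 4 characterises exactly the transitive frames.
Transitive: no — a R b and b R e, but not a R e.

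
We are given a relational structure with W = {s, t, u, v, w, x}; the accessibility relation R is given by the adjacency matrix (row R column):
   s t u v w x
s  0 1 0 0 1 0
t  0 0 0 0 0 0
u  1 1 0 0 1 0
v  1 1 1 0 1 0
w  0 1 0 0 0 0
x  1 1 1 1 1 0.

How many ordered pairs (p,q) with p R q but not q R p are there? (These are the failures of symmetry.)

15

Enumerating: (s,t), (s,w), (u,s), (u,t), (u,w), (v,s), (v,t), (v,u), (v,w), (w,t), (x,s), (x,t), (x,u), (x,v), (x,w).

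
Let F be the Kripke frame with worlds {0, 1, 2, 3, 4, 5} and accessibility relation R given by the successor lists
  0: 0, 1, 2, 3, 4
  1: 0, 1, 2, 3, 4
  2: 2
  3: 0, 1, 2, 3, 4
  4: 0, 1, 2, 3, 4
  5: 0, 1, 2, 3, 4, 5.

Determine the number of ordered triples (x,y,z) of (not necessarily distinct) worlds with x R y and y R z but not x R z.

R is transitive; there are no such tuples.

0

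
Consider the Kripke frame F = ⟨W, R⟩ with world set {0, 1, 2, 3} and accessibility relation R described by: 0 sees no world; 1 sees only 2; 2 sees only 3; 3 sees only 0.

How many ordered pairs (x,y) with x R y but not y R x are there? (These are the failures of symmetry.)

3

Enumerating: (1,2), (2,3), (3,0).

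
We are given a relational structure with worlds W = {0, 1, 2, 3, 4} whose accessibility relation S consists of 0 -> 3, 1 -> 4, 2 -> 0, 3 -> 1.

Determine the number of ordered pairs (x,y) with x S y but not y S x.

4

Enumerating: (0,3), (1,4), (2,0), (3,1).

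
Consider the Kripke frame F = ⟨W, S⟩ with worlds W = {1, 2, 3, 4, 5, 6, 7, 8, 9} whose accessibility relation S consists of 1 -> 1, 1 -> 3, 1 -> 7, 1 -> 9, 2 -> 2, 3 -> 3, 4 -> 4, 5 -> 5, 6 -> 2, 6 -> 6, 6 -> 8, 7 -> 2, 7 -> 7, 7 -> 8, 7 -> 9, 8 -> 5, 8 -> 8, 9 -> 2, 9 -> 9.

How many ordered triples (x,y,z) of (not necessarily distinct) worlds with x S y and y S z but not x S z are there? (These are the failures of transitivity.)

5

Enumerating: (1,7,2), (1,7,8), (1,9,2), (6,8,5), (7,8,5).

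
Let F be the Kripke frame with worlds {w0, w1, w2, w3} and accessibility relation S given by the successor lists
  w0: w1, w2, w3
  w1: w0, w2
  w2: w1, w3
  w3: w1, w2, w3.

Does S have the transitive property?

Transitive: no — w1 S w0 and w0 S w3, but not w1 S w3.

No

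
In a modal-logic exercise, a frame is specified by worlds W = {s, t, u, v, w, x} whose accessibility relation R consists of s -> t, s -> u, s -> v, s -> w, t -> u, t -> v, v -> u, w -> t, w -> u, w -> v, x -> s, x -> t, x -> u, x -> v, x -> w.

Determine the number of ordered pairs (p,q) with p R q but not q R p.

15

Enumerating: (s,t), (s,u), (s,v), (s,w), (t,u), (t,v), (v,u), (w,t), (w,u), (w,v), (x,s), (x,t), (x,u), (x,v), (x,w).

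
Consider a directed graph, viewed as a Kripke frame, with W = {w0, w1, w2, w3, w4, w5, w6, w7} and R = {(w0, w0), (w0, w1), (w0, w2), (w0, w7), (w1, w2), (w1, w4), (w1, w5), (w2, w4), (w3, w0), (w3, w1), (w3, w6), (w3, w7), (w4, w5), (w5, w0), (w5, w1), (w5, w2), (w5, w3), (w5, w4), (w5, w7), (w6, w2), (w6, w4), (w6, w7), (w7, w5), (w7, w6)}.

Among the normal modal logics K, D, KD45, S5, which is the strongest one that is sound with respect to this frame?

D

Serial (axiom D): yes — every world has a successor (e.g. w0 R w0).
Euclidean (axiom 5): no — w0 R w1 and w0 R w7, but not w1 R w7.
Transitive (axiom 4): no — w0 R w1 and w1 R w4, but not w0 R w4.
Reflexive (axiom T): no — w1 is not related to itself.
So F validates K, D; KD45 would additionally require R to be Euclidean and transitive. The strongest is D.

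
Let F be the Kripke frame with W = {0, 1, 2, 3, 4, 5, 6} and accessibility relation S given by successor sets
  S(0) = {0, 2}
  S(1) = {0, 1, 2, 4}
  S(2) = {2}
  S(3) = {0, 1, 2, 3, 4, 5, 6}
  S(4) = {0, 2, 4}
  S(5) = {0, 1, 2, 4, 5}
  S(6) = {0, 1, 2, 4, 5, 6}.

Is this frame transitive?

Transitive: yes — every two-step S-path is closed by a direct edge.

Yes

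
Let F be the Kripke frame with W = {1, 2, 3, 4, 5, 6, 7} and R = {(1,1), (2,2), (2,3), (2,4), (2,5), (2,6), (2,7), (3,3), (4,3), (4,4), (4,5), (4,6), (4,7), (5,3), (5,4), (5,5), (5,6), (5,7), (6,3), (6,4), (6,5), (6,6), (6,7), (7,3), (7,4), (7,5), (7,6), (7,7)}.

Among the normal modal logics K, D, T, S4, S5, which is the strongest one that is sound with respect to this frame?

Serial (axiom D): yes — every world has a successor (e.g. 1 R 1).
Reflexive (axiom T): yes — every world is R-related to itself.
Transitive (axiom 4): yes — every two-step R-path is closed by a direct edge.
Euclidean (axiom 5): no — 2 R 3 and 2 R 4, but not 3 R 4.
So F validates K, D, T, S4; S5 would additionally require R to be Euclidean. The strongest is S4.

S4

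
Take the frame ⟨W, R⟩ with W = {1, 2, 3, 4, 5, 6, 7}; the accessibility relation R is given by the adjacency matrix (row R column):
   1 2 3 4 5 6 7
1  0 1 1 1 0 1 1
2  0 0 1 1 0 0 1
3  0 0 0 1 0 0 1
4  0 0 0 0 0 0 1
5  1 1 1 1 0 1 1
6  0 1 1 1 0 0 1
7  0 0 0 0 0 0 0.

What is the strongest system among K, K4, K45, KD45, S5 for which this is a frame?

K4

Transitive (axiom 4): yes — every two-step R-path is closed by a direct edge.
Euclidean (axiom 5): no — 1 R 2 and 1 R 6, but not 2 R 6.
Serial (axiom D): no — 7 has no R-successor.
Reflexive (axiom T): no — 1 is not related to itself.
So F validates K, K4; K45 would additionally require R to be Euclidean. The strongest is K4.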